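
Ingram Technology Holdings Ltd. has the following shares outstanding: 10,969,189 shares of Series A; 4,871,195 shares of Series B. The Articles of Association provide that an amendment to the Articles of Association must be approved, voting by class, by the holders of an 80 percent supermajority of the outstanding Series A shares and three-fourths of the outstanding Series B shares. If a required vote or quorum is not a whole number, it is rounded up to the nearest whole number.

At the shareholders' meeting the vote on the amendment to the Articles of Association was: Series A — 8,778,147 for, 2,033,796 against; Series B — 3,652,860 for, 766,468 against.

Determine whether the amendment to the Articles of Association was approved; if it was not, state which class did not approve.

Not approved — the Series B shares did not give the required vote.

Series A: 4/5 of 10969189 = 8775351.20, rounded up to 8775352; 8,775,352 required, 8,778,147 in favor — approved.
Series B: 3/4 of 4871195 = 3653396.25, rounded up to 3653397; 3,653,397 required, 3,652,860 in favor — not approved.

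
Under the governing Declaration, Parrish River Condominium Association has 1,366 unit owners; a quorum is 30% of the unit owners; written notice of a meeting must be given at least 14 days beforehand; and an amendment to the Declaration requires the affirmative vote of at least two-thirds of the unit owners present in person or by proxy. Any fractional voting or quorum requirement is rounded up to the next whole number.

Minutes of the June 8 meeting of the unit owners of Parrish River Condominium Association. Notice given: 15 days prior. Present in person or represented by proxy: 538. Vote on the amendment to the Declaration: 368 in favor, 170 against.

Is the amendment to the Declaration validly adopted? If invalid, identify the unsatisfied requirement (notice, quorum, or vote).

Valid — all requirements satisfied.

Notice: 15 days given; 14 required. Satisfied.
Quorum: 30% of 1,366 = 409.80, rounded up to 410; 538 present. Satisfied.
Vote: requires two-thirds of those present (538); 2/3 of 538 = 358.67, rounded up to 359, so 359 needed; 368 in favor. Satisfied.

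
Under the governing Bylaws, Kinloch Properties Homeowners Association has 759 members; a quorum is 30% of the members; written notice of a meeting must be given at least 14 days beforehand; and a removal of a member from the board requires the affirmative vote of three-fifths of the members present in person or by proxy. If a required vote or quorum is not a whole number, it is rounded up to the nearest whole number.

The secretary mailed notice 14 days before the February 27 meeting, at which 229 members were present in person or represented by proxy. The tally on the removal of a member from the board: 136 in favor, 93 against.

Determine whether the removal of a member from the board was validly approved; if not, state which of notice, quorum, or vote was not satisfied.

Invalid — vote requirement not satisfied.

Notice: 14 days given; 14 required. Satisfied.
Quorum: 30% of 759 = 227.70, rounded up to 228; 229 present. Satisfied.
Vote: requires three-fifths of those present (229); 3/5 of 229 = 137.40, rounded up to 138, so 138 needed; 136 in favor. Not satisfied.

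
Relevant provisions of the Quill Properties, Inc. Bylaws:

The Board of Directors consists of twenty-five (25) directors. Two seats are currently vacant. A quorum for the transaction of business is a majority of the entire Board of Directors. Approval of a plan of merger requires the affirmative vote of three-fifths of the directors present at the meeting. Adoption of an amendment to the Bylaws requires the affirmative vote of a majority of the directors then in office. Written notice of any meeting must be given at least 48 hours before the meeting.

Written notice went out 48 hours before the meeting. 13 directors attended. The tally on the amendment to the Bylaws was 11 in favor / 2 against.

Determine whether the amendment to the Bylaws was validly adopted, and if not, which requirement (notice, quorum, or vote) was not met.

Invalid — vote requirement not satisfied.

Notice: 48 hours given; 48 required (48 ≥ 48). Satisfied.
Quorum: 13 present; quorum is 13. Satisfied.
Vote: the amendment to the Bylaws requires a majority of the directors then in office (23). A majority of 23 is 12, so 12 affirmative votes are needed; 11 voted in favor. Not satisfied.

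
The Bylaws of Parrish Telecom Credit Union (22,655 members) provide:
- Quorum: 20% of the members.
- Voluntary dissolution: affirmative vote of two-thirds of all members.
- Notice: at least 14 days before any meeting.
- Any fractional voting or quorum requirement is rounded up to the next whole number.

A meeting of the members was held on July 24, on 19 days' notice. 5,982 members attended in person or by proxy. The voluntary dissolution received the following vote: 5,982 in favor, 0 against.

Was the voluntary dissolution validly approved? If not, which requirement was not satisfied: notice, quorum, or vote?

Notice: 19 days given; 14 required. Satisfied.
Quorum: 20% of 22,655 = 4,531; 5,982 present. Satisfied.
Vote: requires two-thirds of all members (22,655); 2/3 of 22655 = 15103.33, rounded up to 15104, so 15,104 needed; 5,982 in favor. Not satisfied.

Invalid — vote requirement not satisfied.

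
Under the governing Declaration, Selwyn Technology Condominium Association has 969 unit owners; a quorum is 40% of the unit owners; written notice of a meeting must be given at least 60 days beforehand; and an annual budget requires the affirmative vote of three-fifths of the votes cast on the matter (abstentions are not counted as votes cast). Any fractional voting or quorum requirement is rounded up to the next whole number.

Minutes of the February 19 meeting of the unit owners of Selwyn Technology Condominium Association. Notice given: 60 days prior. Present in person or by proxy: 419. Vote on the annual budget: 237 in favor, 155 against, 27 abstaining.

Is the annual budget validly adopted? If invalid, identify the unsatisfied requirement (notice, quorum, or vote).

Valid — all requirements satisfied.

Notice: 60 days given; 60 required. Satisfied.
Quorum: 40% of 969 = 387.60, rounded up to 388; 419 present. Satisfied.
Vote: requires three-fifths of the votes cast (419 − 27 abstaining = 392); 3/5 of 392 = 235.20, rounded up to 236, so 236 needed; 237 in favor. Satisfied.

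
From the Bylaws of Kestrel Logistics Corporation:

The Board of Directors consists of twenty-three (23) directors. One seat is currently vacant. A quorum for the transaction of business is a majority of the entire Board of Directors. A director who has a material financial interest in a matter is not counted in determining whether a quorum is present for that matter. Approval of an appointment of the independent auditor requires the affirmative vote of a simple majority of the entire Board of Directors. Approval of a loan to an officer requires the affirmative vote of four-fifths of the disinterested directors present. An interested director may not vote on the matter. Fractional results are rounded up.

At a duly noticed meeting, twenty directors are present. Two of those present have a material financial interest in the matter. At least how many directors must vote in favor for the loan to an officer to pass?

The loan to an officer requires four-fifths of the disinterested directors present (20 − 2 = 18).
4/5 of 18 = 14.40, rounded up to 15.

15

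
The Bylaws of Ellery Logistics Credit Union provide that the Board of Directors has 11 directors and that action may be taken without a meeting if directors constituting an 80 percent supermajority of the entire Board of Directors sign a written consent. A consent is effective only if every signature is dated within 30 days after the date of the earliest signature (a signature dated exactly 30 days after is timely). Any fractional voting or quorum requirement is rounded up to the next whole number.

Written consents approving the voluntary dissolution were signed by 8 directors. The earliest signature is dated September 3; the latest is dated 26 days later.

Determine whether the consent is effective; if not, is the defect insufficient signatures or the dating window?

Not effective — insufficient signatures.

Signatures required: an 80 percent supermajority of 11 — 4/5 of 11 = 8.80, rounded up to 9, so 9 needed; 8 signed. Insufficient.
Dating window: the latest signature is 26 days after the earliest; the limit is 30 days. Within the window.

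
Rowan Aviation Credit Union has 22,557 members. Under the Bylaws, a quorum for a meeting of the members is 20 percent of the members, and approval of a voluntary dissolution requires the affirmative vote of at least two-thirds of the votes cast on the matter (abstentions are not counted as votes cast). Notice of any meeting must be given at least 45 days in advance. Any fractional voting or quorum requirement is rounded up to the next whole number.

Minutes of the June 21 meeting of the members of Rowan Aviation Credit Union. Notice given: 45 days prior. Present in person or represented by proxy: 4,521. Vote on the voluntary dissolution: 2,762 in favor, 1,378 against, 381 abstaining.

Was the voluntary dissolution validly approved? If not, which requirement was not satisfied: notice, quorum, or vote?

Valid — all requirements satisfied.

Notice: 45 days given; 45 required. Satisfied.
Quorum: 20% of 22,557 = 4,511.40, rounded up to 4,512; 4,521 present. Satisfied.
Vote: requires two-thirds of the votes cast (4,521 − 381 abstaining = 4,140); 2/3 of 4140 = 2760, so 2,760 needed; 2,762 in favor. Satisfied.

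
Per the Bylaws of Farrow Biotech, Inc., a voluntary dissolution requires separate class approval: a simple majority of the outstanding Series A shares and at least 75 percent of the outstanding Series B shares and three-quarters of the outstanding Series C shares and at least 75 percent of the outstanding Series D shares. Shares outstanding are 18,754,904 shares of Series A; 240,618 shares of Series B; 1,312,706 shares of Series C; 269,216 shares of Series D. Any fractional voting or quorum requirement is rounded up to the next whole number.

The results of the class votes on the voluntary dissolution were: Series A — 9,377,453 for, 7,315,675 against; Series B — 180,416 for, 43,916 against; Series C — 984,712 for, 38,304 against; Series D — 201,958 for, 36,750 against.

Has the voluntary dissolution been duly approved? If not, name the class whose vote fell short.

Series A: a majority of 18754904 is 9377453; 9,377,453 required, 9,377,453 in favor — approved.
Series B: 3/4 of 240618 = 180463.50, rounded up to 180464; 180,464 required, 180,416 in favor — not approved.
Series C: 3/4 of 1312706 = 984529.50, rounded up to 984530; 984,530 required, 984,712 in favor — approved.
Series D: 3/4 of 269216 = 201912; 201,912 required, 201,958 in favor — approved.

Not approved — the Series B shares did not give the required vote.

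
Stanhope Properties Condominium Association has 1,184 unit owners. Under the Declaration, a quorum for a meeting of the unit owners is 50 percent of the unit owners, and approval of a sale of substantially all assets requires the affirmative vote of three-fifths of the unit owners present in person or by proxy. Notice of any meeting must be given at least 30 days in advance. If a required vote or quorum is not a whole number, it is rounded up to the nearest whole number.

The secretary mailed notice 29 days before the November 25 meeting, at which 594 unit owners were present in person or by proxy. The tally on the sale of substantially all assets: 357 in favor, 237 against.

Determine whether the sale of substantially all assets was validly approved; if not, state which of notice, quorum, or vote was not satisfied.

Notice: 29 days given; 30 required. Not satisfied.
Quorum: 50% of 1,184 = 592; 594 present. Satisfied.
Vote: requires three-fifths of those present (594); 3/5 of 594 = 356.40, rounded up to 357, so 357 needed; 357 in favor. Satisfied.

Invalid — notice requirement not satisfied.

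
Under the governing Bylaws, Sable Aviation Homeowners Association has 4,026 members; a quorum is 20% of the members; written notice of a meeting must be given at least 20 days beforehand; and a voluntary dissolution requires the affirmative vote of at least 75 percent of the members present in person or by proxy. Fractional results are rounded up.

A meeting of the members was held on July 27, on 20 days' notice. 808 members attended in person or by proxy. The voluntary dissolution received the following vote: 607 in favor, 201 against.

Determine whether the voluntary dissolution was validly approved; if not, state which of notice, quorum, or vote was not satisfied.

Valid — all requirements satisfied.

Notice: 20 days given; 20 required. Satisfied.
Quorum: 20% of 4,026 = 805.20, rounded up to 806; 808 present. Satisfied.
Vote: requires three-fourths of those present (808); 3/4 of 808 = 606, so 606 needed; 607 in favor. Satisfied.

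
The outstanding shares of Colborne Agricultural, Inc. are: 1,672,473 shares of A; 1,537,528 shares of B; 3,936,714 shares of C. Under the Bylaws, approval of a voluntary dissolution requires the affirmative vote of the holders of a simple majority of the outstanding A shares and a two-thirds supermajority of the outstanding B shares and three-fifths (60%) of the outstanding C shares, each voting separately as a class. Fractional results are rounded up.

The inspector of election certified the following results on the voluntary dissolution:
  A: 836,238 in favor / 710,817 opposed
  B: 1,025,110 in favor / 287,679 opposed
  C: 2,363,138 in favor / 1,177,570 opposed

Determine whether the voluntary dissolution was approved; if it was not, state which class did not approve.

A: a majority of 1672473 is 836237; 836,237 required, 836,238 in favor — approved.
B: 2/3 of 1537528 = 1025018.67, rounded up to 1025019; 1,025,019 required, 1,025,110 in favor — approved.
C: 3/5 of 3936714 = 2362028.40, rounded up to 2362029; 2,362,029 required, 2,363,138 in favor — approved.

Approved — every class gave the required vote.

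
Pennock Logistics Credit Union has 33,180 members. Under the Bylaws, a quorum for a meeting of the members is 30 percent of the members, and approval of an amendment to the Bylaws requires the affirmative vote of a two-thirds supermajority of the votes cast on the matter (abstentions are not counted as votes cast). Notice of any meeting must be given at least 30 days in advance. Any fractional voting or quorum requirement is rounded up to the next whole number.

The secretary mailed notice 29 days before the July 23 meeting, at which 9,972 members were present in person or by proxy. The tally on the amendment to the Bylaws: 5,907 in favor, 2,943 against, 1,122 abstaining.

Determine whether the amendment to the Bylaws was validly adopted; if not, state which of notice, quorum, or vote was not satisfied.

Invalid — notice requirement not satisfied.

Notice: 29 days given; 30 required. Not satisfied.
Quorum: 30% of 33,180 = 9,954; 9,972 present. Satisfied.
Vote: requires two-thirds of the votes cast (9,972 − 1,122 abstaining = 8,850); 2/3 of 8850 = 5900, so 5,900 needed; 5,907 in favor. Satisfied.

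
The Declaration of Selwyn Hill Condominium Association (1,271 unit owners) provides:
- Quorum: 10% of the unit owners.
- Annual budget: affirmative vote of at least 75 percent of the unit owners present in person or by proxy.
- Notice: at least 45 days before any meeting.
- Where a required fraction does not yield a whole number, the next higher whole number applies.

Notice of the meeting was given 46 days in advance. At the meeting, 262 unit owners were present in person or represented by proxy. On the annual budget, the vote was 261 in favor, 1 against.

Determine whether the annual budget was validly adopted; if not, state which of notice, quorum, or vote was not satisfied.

Valid — all requirements satisfied.

Notice: 46 days given; 45 required. Satisfied.
Quorum: 10% of 1,271 = 127.10, rounded up to 128; 262 present. Satisfied.
Vote: requires three-fourths of those present (262); 3/4 of 262 = 196.50, rounded up to 197, so 197 needed; 261 in favor. Satisfied.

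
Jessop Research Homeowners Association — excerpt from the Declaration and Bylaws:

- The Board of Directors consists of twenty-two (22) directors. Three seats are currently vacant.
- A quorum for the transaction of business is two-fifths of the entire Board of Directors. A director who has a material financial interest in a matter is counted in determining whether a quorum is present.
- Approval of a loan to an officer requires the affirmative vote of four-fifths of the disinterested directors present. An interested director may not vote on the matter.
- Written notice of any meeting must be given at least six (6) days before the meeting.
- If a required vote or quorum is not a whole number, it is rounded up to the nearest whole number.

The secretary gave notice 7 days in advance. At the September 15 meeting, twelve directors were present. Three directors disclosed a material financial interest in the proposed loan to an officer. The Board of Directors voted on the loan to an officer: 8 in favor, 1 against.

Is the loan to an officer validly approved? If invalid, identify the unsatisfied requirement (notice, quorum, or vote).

Valid — all requirements satisfied.

Notice: 7 days given; 6 required (7 ≥ 6). Satisfied.
Quorum: 12 present (interested directors count toward quorum); quorum is 9. Satisfied.
Vote: the loan to an officer requires four-fifths of the disinterested directors present (12 − 3 = 9). 4/5 of 9 = 7.20, rounded up to 8, so 8 affirmative votes are needed; 8 voted in favor. Satisfied.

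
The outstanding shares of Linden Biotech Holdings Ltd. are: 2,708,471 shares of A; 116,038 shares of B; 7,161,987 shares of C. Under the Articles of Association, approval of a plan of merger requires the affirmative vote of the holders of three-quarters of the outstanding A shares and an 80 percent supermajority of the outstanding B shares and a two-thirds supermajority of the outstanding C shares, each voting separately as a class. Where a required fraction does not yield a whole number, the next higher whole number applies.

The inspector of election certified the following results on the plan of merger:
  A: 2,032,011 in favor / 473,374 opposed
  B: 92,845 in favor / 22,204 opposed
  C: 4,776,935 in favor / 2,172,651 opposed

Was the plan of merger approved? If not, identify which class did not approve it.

A: 3/4 of 2708471 = 2031353.25, rounded up to 2031354; 2,031,354 required, 2,032,011 in favor — approved.
B: 4/5 of 116038 = 92830.40, rounded up to 92831; 92,831 required, 92,845 in favor — approved.
C: 2/3 of 7161987 = 4774658; 4,774,658 required, 4,776,935 in favor — approved.

Approved — every class gave the required vote.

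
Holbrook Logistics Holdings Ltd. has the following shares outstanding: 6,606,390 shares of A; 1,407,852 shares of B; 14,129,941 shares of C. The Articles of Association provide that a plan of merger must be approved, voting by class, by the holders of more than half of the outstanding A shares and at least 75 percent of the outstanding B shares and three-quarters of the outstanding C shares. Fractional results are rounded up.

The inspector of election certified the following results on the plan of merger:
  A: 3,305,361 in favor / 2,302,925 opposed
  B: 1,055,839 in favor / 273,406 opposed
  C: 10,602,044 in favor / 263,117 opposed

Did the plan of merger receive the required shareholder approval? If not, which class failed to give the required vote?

Not approved — the B shares did not give the required vote.

A: a majority of 6606390 is 3303196; 3,303,196 required, 3,305,361 in favor — approved.
B: 3/4 of 1407852 = 1055889; 1,055,889 required, 1,055,839 in favor — not approved.
C: 3/4 of 14129941 = 10597455.75, rounded up to 10597456; 10,597,456 required, 10,602,044 in favor — approved.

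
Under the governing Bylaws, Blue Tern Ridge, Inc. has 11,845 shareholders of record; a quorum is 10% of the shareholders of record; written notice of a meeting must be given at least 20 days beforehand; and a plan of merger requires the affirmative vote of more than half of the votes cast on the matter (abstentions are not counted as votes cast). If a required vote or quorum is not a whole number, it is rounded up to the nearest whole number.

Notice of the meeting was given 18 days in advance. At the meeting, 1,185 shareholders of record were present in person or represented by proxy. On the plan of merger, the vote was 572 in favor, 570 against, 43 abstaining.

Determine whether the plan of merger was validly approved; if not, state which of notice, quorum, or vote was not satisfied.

Notice: 18 days given; 20 required. Not satisfied.
Quorum: 10% of 11,845 = 1,184.50, rounded up to 1,185; 1,185 present. Satisfied.
Vote: requires a majority of the votes cast (1,185 − 43 abstaining = 1,142); a majority of 1142 is 572, so 572 needed; 572 in favor. Satisfied.

Invalid — notice requirement not satisfied.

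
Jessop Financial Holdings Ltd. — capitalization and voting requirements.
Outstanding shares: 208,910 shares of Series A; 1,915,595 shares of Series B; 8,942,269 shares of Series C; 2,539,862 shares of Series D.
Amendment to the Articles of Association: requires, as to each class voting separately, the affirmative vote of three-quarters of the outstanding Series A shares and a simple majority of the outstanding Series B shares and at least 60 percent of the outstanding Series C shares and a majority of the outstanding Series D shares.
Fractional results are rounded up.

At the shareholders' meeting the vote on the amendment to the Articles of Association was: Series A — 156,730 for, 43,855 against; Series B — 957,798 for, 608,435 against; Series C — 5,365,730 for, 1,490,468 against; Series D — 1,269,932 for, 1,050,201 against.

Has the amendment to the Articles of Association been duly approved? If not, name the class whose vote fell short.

Series A: 3/4 of 208910 = 156682.50, rounded up to 156683; 156,683 required, 156,730 in favor — approved.
Series B: a majority of 1915595 is 957798; 957,798 required, 957,798 in favor — approved.
Series C: 3/5 of 8942269 = 5365361.40, rounded up to 5365362; 5,365,362 required, 5,365,730 in favor — approved.
Series D: a majority of 2539862 is 1269932; 1,269,932 required, 1,269,932 in favor — approved.

Approved — every class gave the required vote.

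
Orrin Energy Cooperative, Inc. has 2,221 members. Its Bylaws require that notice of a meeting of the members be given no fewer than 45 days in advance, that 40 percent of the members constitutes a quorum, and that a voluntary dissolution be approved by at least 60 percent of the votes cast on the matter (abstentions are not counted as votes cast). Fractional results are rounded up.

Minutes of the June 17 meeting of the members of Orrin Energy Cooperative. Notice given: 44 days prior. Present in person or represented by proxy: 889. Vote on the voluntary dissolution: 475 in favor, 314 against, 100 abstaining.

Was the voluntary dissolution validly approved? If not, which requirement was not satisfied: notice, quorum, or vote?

Invalid — notice requirement not satisfied.

Notice: 44 days given; 45 required. Not satisfied.
Quorum: 40% of 2,221 = 888.40, rounded up to 889; 889 present. Satisfied.
Vote: requires three-fifths of the votes cast (889 − 100 abstaining = 789); 3/5 of 789 = 473.40, rounded up to 474, so 474 needed; 475 in favor. Satisfied.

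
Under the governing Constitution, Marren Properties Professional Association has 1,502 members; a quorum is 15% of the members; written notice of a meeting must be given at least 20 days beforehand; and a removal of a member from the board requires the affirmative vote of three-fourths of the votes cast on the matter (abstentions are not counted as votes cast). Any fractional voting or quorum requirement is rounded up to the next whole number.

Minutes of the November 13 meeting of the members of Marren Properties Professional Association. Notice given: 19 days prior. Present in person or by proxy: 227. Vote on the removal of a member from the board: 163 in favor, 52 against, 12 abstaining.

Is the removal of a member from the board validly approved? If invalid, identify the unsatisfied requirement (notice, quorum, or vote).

Notice: 19 days given; 20 required. Not satisfied.
Quorum: 15% of 1,502 = 225.30, rounded up to 226; 227 present. Satisfied.
Vote: requires three-fourths of the votes cast (227 − 12 abstaining = 215); 3/4 of 215 = 161.25, rounded up to 162, so 162 needed; 163 in favor. Satisfied.

Invalid — notice requirement not satisfied.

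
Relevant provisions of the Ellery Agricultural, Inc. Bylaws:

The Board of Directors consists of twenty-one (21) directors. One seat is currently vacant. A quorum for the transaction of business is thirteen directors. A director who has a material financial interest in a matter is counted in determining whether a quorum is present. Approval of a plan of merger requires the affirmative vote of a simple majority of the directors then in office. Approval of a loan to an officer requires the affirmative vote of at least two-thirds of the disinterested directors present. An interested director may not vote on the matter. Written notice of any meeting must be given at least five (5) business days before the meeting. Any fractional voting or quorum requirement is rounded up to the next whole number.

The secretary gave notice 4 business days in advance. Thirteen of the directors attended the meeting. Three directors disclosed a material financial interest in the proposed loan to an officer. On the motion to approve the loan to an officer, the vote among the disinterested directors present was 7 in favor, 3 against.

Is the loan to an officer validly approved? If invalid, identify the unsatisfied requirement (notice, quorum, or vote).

Invalid — notice requirement not satisfied.

Notice: 4 business days given; 5 required (4 < 5). Not satisfied.
Quorum: 13 present (interested directors count toward quorum); quorum is 13. Satisfied.
Vote: the loan to an officer requires two-thirds of the disinterested directors present (13 − 3 = 10). 2/3 of 10 = 6.67, rounded up to 7, so 7 affirmative votes are needed; 7 voted in favor. Satisfied.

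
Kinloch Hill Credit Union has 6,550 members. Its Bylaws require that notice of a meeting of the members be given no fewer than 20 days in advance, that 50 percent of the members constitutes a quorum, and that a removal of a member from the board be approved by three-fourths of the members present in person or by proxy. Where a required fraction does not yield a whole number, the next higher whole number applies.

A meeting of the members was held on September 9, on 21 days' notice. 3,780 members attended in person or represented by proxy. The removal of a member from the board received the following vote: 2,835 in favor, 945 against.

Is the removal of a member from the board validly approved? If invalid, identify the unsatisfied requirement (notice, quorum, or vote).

Valid — all requirements satisfied.

Notice: 21 days given; 20 required. Satisfied.
Quorum: 50% of 6,550 = 3,275; 3,780 present. Satisfied.
Vote: requires three-fourths of those present (3,780); 3/4 of 3780 = 2835, so 2,835 needed; 2,835 in favor. Satisfied.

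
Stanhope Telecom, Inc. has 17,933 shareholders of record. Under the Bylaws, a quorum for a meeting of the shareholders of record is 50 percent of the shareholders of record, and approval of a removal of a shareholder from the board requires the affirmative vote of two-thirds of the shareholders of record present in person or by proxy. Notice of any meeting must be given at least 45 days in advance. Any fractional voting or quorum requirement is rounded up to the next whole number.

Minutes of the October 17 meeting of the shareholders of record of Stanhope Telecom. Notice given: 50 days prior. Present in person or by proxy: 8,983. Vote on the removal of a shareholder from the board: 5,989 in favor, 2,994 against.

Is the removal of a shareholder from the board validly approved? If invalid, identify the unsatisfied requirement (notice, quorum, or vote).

Notice: 50 days given; 45 required. Satisfied.
Quorum: 50% of 17,933 = 8,966.50, rounded up to 8,967; 8,983 present. Satisfied.
Vote: requires two-thirds of those present (8,983); 2/3 of 8983 = 5988.67, rounded up to 5989, so 5,989 needed; 5,989 in favor. Satisfied.

Valid — all requirements satisfied.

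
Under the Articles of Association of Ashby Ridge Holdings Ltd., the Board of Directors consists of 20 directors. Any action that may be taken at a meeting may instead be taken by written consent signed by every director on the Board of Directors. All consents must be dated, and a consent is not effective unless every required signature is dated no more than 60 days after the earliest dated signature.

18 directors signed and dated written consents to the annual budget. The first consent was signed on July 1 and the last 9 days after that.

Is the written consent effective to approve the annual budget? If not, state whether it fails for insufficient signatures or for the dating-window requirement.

Not effective — insufficient signatures.

Signatures required: all of 20 — unanimous means all 20, so 20 needed; 18 signed. Insufficient.
Dating window: the latest signature is 9 days after the earliest; the limit is 60 days. Within the window.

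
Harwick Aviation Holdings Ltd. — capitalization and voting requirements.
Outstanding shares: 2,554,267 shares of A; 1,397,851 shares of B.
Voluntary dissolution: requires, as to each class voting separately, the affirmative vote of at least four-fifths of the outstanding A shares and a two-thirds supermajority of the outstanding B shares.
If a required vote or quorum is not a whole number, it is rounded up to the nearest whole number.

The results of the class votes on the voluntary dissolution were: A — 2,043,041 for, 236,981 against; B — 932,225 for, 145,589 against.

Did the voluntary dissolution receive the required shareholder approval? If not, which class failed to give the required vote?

Not approved — the A shares did not give the required vote.

A: 4/5 of 2554267 = 2043413.60, rounded up to 2043414; 2,043,414 required, 2,043,041 in favor — not approved.
B: 2/3 of 1397851 = 931900.67, rounded up to 931901; 931,901 required, 932,225 in favor — approved.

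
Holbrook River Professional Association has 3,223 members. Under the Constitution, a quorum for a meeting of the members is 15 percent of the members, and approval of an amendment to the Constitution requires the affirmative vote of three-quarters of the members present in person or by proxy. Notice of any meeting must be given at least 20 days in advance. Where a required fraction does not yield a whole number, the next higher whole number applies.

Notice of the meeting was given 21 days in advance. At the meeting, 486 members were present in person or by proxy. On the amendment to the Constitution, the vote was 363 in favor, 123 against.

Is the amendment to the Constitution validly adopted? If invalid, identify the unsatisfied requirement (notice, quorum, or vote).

Invalid — vote requirement not satisfied.

Notice: 21 days given; 20 required. Satisfied.
Quorum: 15% of 3,223 = 483.45, rounded up to 484; 486 present. Satisfied.
Vote: requires three-fourths of those present (486); 3/4 of 486 = 364.50, rounded up to 365, so 365 needed; 363 in favor. Not satisfied.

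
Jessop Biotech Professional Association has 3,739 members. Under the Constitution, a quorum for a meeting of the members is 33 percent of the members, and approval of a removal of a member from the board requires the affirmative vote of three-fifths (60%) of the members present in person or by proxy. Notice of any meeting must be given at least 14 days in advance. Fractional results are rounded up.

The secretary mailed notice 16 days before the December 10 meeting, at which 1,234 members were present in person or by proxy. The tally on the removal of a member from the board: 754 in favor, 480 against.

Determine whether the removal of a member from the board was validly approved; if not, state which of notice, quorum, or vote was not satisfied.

Notice: 16 days given; 14 required. Satisfied.
Quorum: 33% of 3,739 = 1,233.87, rounded up to 1,234; 1,234 present. Satisfied.
Vote: requires three-fifths of those present (1,234); 3/5 of 1234 = 740.40, rounded up to 741, so 741 needed; 754 in favor. Satisfied.

Valid — all requirements satisfied.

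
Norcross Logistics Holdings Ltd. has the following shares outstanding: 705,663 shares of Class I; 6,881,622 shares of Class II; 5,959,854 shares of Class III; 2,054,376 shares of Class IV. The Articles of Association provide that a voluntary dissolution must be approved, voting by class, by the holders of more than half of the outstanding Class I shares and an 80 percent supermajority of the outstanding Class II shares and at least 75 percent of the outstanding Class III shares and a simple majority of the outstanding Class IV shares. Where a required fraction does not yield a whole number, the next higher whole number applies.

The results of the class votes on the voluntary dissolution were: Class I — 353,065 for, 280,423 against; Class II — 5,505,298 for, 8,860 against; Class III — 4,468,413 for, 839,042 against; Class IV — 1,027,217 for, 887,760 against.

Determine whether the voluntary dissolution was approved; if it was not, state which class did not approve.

Not approved — the Class III shares did not give the required vote.

Class I: a majority of 705663 is 352832; 352,832 required, 353,065 in favor — approved.
Class II: 4/5 of 6881622 = 5505297.60, rounded up to 5505298; 5,505,298 required, 5,505,298 in favor — approved.
Class III: 3/4 of 5959854 = 4469890.50, rounded up to 4469891; 4,469,891 required, 4,468,413 in favor — not approved.
Class IV: a majority of 2054376 is 1027189; 1,027,189 required, 1,027,217 in favor — approved.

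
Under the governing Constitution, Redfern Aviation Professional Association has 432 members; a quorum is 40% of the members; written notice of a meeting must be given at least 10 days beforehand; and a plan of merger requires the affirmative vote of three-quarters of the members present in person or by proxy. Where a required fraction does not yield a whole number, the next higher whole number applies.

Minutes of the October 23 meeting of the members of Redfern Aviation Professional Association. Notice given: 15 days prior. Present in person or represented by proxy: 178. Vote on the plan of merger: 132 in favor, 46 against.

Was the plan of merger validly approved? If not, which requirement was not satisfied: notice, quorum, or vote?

Notice: 15 days given; 10 required. Satisfied.
Quorum: 40% of 432 = 172.80, rounded up to 173; 178 present. Satisfied.
Vote: requires three-fourths of those present (178); 3/4 of 178 = 133.50, rounded up to 134, so 134 needed; 132 in favor. Not satisfied.

Invalid — vote requirement not satisfied.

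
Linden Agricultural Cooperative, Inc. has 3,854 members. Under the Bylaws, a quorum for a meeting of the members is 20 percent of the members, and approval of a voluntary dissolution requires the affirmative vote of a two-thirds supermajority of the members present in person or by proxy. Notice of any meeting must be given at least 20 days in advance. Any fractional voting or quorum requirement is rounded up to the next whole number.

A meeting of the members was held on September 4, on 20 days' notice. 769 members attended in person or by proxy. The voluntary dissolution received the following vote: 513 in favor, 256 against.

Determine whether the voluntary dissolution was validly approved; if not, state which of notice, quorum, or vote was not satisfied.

Notice: 20 days given; 20 required. Satisfied.
Quorum: 20% of 3,854 = 770.80, rounded up to 771; 769 present. Not satisfied.
Vote: requires two-thirds of those present (769); 2/3 of 769 = 512.67, rounded up to 513, so 513 needed; 513 in favor. Satisfied.

Invalid — quorum requirement not satisfied.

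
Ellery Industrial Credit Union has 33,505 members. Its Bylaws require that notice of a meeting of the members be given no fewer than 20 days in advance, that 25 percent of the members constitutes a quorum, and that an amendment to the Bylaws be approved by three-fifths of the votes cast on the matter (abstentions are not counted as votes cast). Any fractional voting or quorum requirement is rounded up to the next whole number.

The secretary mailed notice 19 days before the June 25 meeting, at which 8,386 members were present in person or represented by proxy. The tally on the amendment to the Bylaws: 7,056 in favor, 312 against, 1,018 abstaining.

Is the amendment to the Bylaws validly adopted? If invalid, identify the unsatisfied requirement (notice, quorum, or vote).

Notice: 19 days given; 20 required. Not satisfied.
Quorum: 25% of 33,505 = 8,376.25, rounded up to 8,377; 8,386 present. Satisfied.
Vote: requires three-fifths of the votes cast (8,386 − 1,018 abstaining = 7,368); 3/5 of 7368 = 4420.80, rounded up to 4421, so 4,421 needed; 7,056 in favor. Satisfied.

Invalid — notice requirement not satisfied.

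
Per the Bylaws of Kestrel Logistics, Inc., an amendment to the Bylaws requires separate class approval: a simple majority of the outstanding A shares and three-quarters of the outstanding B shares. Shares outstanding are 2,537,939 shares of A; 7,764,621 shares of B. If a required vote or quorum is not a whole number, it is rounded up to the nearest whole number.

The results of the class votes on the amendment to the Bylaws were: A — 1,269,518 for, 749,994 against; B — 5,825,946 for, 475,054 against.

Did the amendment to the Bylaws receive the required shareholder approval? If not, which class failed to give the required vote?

Approved — every class gave the required vote.

A: a majority of 2537939 is 1268970; 1,268,970 required, 1,269,518 in favor — approved.
B: 3/4 of 7764621 = 5823465.75, rounded up to 5823466; 5,823,466 required, 5,825,946 in favor — approved.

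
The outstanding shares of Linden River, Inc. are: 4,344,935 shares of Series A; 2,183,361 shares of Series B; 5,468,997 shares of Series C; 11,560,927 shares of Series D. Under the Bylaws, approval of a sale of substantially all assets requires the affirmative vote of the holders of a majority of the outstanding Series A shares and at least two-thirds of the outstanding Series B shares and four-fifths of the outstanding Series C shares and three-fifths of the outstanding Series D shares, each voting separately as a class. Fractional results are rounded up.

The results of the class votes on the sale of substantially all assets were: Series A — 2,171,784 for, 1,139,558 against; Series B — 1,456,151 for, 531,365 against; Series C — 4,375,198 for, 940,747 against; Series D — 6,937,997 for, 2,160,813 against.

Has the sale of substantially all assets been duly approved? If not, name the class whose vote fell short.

Not approved — the Series A shares did not give the required vote.

Series A: a majority of 4344935 is 2172468; 2,172,468 required, 2,171,784 in favor — not approved.
Series B: 2/3 of 2183361 = 1455574; 1,455,574 required, 1,456,151 in favor — approved.
Series C: 4/5 of 5468997 = 4375197.60, rounded up to 4375198; 4,375,198 required, 4,375,198 in favor — approved.
Series D: 3/5 of 11560927 = 6936556.20, rounded up to 6936557; 6,936,557 required, 6,937,997 in favor — approved.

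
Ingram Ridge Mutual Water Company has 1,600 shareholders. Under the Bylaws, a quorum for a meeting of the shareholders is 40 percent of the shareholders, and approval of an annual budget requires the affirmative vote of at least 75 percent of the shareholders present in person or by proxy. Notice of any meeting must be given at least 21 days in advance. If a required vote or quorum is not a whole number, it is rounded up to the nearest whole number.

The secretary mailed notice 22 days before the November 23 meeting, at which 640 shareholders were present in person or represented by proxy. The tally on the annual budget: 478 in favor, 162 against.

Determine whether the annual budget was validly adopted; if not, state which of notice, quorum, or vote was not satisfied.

Invalid — vote requirement not satisfied.

Notice: 22 days given; 21 required. Satisfied.
Quorum: 40% of 1,600 = 640; 640 present. Satisfied.
Vote: requires three-fourths of those present (640); 3/4 of 640 = 480, so 480 needed; 478 in favor. Not satisfied.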